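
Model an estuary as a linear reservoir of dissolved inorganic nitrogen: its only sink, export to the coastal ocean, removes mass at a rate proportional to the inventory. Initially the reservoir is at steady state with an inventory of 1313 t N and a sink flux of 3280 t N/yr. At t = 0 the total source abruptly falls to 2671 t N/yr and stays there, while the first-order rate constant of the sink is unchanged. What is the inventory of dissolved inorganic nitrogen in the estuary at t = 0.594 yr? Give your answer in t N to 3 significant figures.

τ = M₀/F₀ = 1313/3280 = 0.4003 yr; rate constant k = 1/τ.
New steady state M_∞ = F₁/k = F₁·τ = 2671 × 0.4003 = 1069.2 t N.
M(t) = M_∞ + (M₀ − M_∞)·e^(−t/τ); t/τ = 0.594/0.4003 = 1.484, so e^(−t/τ) = 0.2268.
M(t) = 1069.2 + 243.8 × 0.2268 = 1124.5 t N.

1120 t N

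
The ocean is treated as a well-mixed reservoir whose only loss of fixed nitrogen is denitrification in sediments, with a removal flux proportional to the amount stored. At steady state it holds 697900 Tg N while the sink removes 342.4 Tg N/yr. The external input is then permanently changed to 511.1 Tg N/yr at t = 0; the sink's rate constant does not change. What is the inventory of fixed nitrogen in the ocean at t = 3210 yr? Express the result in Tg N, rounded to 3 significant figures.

971000 Tg N

The sink rate constant is k = F₀/M₀ = 342.4/697900 = 0.0004906 yr⁻¹.
Solving dM/dt = F₁ − kM with M(0) = M₀ gives M(t) = F₁/k + (M₀ − F₁/k)·e^(−kt).
F₁/k = 511.1/0.0004906 = 1.0418×10^6 Tg N; kt = 0.0004906 × 3210 = 1.575, e^(−kt) = 0.2070.
M(3210) = 1.0418×10^6 + (697900 − 1.0418×10^6) × 0.2070 = 1.0418×10^6 − 71190 = 970560 Tg N.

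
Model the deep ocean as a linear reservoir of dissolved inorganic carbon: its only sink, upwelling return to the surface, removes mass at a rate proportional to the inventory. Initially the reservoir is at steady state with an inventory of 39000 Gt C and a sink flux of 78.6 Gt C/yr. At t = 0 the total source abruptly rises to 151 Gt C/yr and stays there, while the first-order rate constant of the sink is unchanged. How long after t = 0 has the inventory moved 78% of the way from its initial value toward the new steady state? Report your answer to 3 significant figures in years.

751 yr

τ = M₀/F₀ = 39000/78.6 = 496.2 yr.
The remaining gap fraction is e^(−t/τ); 78% covered ⇒ e^(−t/τ) = 0.220.
t = −τ ln(0.220) = 496.2 × 1.514 = 751.3 yr.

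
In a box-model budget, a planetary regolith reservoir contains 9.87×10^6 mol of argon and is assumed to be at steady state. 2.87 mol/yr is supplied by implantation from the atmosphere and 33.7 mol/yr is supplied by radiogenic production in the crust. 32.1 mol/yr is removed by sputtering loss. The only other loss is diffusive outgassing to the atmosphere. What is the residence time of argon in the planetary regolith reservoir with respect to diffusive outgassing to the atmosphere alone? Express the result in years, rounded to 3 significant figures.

2.21×10^6 yr

At steady state ΣF_in = ΣF_out.
ΣF_in = 2.87 + 33.7 = 36.570 mol/yr.
Diffusive outgassing to the atmosphere flux = ΣF_in − (32.1) = 36.570 − 32.10 = 4.470 mol/yr.
τ = M / F = 9.87×10^6 / 4.470 = 2.208×10^6 yr.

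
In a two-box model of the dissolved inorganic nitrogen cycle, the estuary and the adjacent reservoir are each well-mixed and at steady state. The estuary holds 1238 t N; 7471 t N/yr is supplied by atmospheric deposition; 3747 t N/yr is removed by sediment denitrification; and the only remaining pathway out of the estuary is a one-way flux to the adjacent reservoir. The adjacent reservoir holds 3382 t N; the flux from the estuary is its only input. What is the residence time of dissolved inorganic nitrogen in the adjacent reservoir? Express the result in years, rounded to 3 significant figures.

0.908 yr

Balance the estuary: ΣF_in = 7471.0 t N/yr.
Flux to the adjacent reservoir = ΣF_in − (3747) = 3724.0 t N/yr.
At steady state the output of the adjacent reservoir equals its input, 3724.0 t N/yr.
τ = M / F = 3382 / 3724.0 = 0.9082 yr.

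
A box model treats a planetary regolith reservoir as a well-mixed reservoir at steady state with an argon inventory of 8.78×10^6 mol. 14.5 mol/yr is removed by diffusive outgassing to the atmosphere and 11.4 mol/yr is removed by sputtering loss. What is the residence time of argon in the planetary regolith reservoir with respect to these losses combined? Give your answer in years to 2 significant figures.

340000 yr

Total removal = 14.50 + 11.40 = 25.900 mol/yr.
τ = M / ΣF_out = 8.78×10^6 / 25.900 = 339000 yr.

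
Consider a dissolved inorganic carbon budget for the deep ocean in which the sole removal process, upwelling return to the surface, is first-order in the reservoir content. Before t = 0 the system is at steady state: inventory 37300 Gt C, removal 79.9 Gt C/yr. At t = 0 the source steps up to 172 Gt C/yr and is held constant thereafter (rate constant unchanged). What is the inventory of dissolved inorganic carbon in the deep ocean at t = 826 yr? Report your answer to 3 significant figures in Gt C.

τ = M₀/F₀ = 37300/79.9 = 466.8 yr; rate constant k = 1/τ.
New steady state M_∞ = F₁/k = F₁·τ = 172 × 466.8 = 80295 Gt C.
M(t) = M_∞ + (M₀ − M_∞)·e^(−t/τ); t/τ = 826/466.8 = 1.769, so e^(−t/τ) = 0.1704.
M(t) = 80295 − 43000 × 0.1704 = 72967 Gt C.

73000 Gt C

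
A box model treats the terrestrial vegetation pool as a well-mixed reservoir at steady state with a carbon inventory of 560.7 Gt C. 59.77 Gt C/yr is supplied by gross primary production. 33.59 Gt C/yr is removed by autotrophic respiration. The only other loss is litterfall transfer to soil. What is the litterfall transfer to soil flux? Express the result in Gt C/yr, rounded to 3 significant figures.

26.2 Gt C/yr

At steady state ΣF_in = ΣF_out.
ΣF_in = 59.770 Gt C/yr.
Litterfall transfer to soil flux = ΣF_in − (33.59) = 59.770 − 33.59 = 26.18 Gt C/yr.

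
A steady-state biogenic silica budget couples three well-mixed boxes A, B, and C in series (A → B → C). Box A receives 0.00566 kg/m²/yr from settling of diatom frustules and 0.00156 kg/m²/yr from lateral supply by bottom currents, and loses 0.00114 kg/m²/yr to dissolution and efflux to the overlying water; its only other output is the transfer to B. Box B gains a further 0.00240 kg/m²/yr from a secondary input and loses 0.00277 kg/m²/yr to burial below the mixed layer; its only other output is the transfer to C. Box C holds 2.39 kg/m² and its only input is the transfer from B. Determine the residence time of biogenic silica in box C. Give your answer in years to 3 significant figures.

Box A: F(A→B) = (0.00566 + 0.00156) − 0.00114 = 0.0060800 kg/m²/yr.
Box B: F(B→C) = (0.0060800 + 0.00240) − 0.00277 = 0.0057100 kg/m²/yr.
Box C throughput = its input = 0.0057100 kg/m²/yr; τ = 2.39 / 0.0057100 = 418.6 yr.

419 yr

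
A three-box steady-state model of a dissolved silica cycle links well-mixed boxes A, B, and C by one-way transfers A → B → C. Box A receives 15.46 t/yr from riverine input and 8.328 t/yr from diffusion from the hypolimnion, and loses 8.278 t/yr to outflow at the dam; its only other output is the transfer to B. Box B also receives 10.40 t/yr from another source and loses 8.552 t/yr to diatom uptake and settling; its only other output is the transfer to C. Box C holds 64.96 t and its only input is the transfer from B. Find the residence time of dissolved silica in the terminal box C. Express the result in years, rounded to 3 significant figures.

3.74 yr

Box A: F(A→B) = (15.46 + 8.328) − 8.278 = 15.510 t/yr.
Box B: F(B→C) = (15.510 + 10.40) − 8.552 = 17.358 t/yr.
Box C throughput = its input = 17.358 t/yr; τ = 64.96 / 17.358 = 3.742 yr.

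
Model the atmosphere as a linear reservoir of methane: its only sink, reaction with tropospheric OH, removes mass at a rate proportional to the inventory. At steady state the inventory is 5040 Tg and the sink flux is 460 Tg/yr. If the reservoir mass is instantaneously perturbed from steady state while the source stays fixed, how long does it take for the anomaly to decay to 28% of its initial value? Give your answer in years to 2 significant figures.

14 yr

For a linear reservoir the anomaly decays as exp(−t/τ) with τ = M/F = 5040/460 = 10.96 yr.
exp(−t/τ) = 0.28 ⇒ t = −τ ln(0.28) = 10.96 × 1.273 = 13.95 yr.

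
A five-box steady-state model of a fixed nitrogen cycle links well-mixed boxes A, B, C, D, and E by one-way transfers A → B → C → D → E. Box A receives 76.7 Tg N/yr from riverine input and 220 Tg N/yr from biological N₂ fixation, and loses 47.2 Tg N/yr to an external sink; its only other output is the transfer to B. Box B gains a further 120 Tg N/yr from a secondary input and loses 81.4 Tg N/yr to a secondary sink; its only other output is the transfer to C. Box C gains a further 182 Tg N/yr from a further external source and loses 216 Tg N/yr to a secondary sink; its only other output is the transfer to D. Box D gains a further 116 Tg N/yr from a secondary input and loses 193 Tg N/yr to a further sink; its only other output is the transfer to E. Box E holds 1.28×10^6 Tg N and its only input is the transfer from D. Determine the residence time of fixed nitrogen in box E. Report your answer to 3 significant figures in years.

7230 yr

Box A: F(A→B) = (76.7 + 220) − 47.2 = 249.50 Tg N/yr.
Box B: F(B→C) = (249.50 + 120) − 81.4 = 288.10 Tg N/yr.
Box C: F(C→D) = (288.10 + 182) − 216 = 254.10 Tg N/yr.
Box D: F(D→E) = (254.10 + 116) − 193 = 177.10 Tg N/yr.
Box E throughput = its input = 177.10 Tg N/yr; τ = 1.28×10^6 / 177.10 = 7228 yr.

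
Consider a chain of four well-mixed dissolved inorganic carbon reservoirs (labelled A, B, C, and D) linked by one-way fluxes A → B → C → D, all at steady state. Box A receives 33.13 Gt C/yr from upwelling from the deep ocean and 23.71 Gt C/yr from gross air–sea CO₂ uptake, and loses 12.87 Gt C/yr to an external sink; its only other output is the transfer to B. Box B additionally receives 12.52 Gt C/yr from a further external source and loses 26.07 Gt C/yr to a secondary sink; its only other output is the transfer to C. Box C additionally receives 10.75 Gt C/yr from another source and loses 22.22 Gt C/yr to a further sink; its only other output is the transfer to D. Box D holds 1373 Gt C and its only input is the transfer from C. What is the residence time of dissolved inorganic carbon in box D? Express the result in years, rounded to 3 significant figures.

Box A: F(A→B) = (33.13 + 23.71) − 12.87 = 43.970 Gt C/yr.
Box B: F(B→C) = (43.970 + 12.52) − 26.07 = 30.420 Gt C/yr.
Box C: F(C→D) = (30.420 + 10.75) − 22.22 = 18.950 Gt C/yr.
Box D throughput = its input = 18.950 Gt C/yr; τ = 1373 / 18.950 = 72.45 yr.

72.5 yr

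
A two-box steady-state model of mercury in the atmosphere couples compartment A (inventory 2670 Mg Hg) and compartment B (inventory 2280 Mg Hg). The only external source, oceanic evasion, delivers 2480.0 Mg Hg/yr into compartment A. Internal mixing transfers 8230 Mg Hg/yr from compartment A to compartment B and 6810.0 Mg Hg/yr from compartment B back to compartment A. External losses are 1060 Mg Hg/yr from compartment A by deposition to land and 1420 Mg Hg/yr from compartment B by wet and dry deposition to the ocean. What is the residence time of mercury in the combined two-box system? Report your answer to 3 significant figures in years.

2.00 yr

Treat the two boxes together as one reservoir: the mixing fluxes between them are internal recycling, so τ = ΣM / Σ(external losses).
M_total = 2670 + 2280 = 4950.0 Mg Hg.
ΣF_external_out = 1060 + 1420 = 2480.0 Mg Hg/yr.
τ = M_total / ΣF_ext = 4950.0 / 2480.0 = 1.996 yr.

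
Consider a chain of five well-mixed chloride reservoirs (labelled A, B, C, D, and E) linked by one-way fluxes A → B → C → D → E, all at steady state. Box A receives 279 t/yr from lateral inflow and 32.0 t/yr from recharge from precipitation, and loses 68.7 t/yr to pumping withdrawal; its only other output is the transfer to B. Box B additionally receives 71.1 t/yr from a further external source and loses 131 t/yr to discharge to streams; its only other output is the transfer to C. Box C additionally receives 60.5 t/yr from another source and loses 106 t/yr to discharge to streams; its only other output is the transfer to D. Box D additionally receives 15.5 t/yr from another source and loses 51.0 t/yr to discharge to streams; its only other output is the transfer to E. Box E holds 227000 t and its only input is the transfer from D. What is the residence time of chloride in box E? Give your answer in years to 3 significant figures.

Box A: F(A→B) = (279 + 32.0) − 68.7 = 242.30 t/yr.
Box B: F(B→C) = (242.30 + 71.1) − 131 = 182.40 t/yr.
Box C: F(C→D) = (182.40 + 60.5) − 106 = 136.90 t/yr.
Box D: F(D→E) = (136.90 + 15.5) − 51.0 = 101.40 t/yr.
Box E throughput = its input = 101.40 t/yr; τ = 227000 / 101.40 = 2239 yr.

2240 yr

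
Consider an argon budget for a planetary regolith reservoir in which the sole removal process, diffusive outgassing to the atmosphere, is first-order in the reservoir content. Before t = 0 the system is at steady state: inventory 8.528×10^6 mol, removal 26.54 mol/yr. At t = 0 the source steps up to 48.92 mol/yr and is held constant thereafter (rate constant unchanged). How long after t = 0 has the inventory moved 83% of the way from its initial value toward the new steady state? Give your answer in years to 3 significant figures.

569000 yr

τ = M₀/F₀ = 8.528×10^6/26.54 = 321300 yr.
The remaining gap fraction is e^(−t/τ); 83% covered ⇒ e^(−t/τ) = 0.170.
t = −τ ln(0.170) = 321300 × 1.772 = 569400 yr.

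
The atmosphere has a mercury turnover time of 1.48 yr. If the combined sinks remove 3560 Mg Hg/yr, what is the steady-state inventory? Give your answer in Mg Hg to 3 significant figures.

τ = M/F ⇒ M = τ × F = 1.48 × 3560 = 5269 Mg Hg.

5270 Mg Hg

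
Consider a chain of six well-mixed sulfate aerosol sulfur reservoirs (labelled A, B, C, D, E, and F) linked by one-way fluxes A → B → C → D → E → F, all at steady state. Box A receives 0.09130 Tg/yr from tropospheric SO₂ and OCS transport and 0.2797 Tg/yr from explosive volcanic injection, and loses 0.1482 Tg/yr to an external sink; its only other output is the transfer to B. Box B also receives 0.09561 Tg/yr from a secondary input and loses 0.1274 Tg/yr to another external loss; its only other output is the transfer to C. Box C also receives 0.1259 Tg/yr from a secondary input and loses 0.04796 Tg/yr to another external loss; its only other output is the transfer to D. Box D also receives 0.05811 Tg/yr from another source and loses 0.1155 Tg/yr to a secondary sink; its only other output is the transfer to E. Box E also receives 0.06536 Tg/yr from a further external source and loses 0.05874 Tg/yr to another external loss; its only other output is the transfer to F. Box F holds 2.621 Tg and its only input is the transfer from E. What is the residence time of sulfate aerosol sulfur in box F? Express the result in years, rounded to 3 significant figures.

12.0 yr

Box A: F(A→B) = (0.09130 + 0.2797) − 0.1482 = 0.22280 Tg/yr.
Box B: F(B→C) = (0.22280 + 0.09561) − 0.1274 = 0.19101 Tg/yr.
Box C: F(C→D) = (0.19101 + 0.1259) − 0.04796 = 0.26895 Tg/yr.
Box D: F(D→E) = (0.26895 + 0.05811) − 0.1155 = 0.21156 Tg/yr.
Box E: F(E→F) = (0.21156 + 0.06536) − 0.05874 = 0.21818 Tg/yr.
Box F throughput = its input = 0.21818 Tg/yr; τ = 2.621 / 0.21818 = 12.01 yr.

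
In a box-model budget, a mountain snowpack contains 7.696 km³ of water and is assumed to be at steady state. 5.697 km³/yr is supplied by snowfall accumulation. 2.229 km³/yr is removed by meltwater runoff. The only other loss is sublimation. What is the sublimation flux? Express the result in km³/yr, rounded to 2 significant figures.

3.5 km³/yr

At steady state ΣF_in = ΣF_out.
ΣF_in = 5.6970 km³/yr.
Sublimation flux = ΣF_in − (2.229) = 5.6970 − 2.229 = 3.468 km³/yr.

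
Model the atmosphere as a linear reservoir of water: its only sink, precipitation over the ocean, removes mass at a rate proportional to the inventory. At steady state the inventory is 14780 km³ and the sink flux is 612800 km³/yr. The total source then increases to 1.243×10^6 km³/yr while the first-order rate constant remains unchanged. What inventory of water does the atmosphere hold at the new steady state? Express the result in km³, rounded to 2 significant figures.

Rate constant k = F/M = 612800 / 14780 = 41.46 yr⁻¹.
At the new steady state, source = k·M_new ⇒ M_new = 1.243×10^6 / 41.46 = 29980 km³.
(Equivalently M_new = M × F_new/F_old = 14780 × 1.243×10^6/612800.)

30000 km³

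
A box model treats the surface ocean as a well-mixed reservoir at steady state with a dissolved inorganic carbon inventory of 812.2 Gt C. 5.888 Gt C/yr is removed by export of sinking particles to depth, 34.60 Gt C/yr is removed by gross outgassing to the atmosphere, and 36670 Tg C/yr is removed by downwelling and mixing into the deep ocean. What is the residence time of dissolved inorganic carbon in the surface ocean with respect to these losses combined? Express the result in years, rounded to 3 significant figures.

Convert the downwelling and mixing into the deep ocean flux: 36670 Tg C/yr = 36.67 Gt C/yr.
Total removal = 5.888 + 34.60 + 36.67 = 77.158 Gt C/yr.
τ = M / ΣF_out = 812.2 / 77.158 = 10.53 yr.

10.5 yr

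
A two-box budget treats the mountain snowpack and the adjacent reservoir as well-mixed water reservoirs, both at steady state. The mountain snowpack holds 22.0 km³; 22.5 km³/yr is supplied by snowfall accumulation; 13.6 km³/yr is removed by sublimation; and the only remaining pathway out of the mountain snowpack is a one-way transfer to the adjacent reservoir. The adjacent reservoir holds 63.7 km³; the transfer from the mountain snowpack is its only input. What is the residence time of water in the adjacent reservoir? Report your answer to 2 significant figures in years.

7.2 yr

Balance the mountain snowpack: ΣF_in = 22.500 km³/yr.
Transfer to the adjacent reservoir = ΣF_in − (13.6) = 8.9000 km³/yr.
At steady state the output of the adjacent reservoir equals its input, 8.9000 km³/yr.
τ = M / F = 63.7 / 8.9000 = 7.157 yr.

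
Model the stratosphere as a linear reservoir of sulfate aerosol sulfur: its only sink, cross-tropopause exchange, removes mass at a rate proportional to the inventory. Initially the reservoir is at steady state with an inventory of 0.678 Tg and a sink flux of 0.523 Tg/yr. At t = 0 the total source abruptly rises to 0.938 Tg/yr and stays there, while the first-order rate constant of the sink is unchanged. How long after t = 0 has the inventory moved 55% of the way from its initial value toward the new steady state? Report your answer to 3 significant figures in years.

τ = M₀/F₀ = 0.678/0.523 = 1.296 yr.
The remaining gap fraction is e^(−t/τ); 55% covered ⇒ e^(−t/τ) = 0.450.
t = −τ ln(0.450) = 1.296 × 0.7985 = 1.035 yr.

1.04 yr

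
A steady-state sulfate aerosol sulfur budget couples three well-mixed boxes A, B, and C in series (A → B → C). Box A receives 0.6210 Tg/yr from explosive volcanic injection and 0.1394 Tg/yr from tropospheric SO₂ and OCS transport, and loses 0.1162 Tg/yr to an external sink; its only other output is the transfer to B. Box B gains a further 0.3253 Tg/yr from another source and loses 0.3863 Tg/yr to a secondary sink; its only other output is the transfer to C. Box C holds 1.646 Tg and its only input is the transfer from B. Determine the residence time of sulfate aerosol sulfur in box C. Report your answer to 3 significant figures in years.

2.82 yr

Box A: F(A→B) = (0.6210 + 0.1394) − 0.1162 = 0.64420 Tg/yr.
Box B: F(B→C) = (0.64420 + 0.3253) − 0.3863 = 0.58320 Tg/yr.
Box C throughput = its input = 0.58320 Tg/yr; τ = 1.646 / 0.58320 = 2.822 yr.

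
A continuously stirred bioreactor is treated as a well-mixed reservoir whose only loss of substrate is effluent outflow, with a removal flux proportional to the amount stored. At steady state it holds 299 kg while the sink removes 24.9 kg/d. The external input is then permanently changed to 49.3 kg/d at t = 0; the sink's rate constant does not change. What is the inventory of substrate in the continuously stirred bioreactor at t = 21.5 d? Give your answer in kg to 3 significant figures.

543 kg

Residence time τ = M₀/F₀ = 12.01 d. The eventual steady state is M_∞ = M₀·(F₁/F₀) = 299 × 49.3/24.9 = 592.00 kg.
The anomaly ΔM(t) = M(t) − M_∞ decays as ΔM₀·e^(−t/τ) with ΔM₀ = 299 − 592.00 = −293.0 kg.
At t = 21.5 d, e^(−t/τ) = e^(−1.790) = 0.1669, so ΔM = −48.90 kg and M = 592.00 − 48.90 = 543.10 kg.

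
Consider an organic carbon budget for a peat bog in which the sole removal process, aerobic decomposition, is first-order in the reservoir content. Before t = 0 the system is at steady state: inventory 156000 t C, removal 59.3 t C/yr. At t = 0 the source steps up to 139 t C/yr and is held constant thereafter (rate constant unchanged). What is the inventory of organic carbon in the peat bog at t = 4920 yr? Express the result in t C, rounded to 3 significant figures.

Residence time τ = M₀/F₀ = 2631 yr. The eventual steady state is M_∞ = M₀·(F₁/F₀) = 156000 × 139/59.3 = 365670 t C.
The anomaly ΔM(t) = M(t) − M_∞ decays as ΔM₀·e^(−t/τ) with ΔM₀ = 156000 − 365670 = −209700 t C.
At t = 4920 yr, e^(−t/τ) = e^(−1.870) = 0.1541, so ΔM = −32310 t C and M = 365670 − 32310 = 333360 t C.

333000 t C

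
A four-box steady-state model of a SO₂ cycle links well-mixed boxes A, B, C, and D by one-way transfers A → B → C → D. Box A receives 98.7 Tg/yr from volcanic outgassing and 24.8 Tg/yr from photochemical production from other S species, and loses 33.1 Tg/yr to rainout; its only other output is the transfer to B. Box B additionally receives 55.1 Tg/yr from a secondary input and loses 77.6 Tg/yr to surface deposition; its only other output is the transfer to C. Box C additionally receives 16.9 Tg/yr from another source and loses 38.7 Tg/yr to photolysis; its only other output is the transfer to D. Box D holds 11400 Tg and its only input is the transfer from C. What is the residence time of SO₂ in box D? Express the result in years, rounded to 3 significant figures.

247 yr

Box A: F(A→B) = (98.7 + 24.8) − 33.1 = 90.400 Tg/yr.
Box B: F(B→C) = (90.400 + 55.1) − 77.6 = 67.900 Tg/yr.
Box C: F(C→D) = (67.900 + 16.9) − 38.7 = 46.100 Tg/yr.
Box D throughput = its input = 46.100 Tg/yr; τ = 11400 / 46.100 = 247.3 yr.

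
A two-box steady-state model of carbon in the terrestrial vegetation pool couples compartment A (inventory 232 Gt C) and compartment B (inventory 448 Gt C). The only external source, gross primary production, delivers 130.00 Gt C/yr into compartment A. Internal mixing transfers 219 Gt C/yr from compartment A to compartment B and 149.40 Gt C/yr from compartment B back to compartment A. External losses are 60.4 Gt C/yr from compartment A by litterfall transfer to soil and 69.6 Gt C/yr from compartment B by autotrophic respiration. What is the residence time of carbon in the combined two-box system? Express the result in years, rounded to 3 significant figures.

For the system as a whole, the A↔B exchange is internal and contributes nothing to the throughput; only the external sinks remove mass.
M_total = 232 + 448 = 680.00 Gt C.
ΣF_external_out = 60.4 + 69.6 = 130.00 Gt C/yr.
τ = M_total / ΣF_ext = 680.00 / 130.00 = 5.231 yr.

5.23 yr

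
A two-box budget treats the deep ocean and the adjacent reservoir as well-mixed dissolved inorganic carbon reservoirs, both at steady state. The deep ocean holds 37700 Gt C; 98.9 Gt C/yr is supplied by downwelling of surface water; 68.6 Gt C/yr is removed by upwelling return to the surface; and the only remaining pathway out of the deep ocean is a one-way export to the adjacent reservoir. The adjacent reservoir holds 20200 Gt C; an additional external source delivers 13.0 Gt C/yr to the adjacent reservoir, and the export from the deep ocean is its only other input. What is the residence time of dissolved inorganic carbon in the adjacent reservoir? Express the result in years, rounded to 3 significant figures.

Balance the deep ocean: ΣF_in = 98.900 Gt C/yr.
Export to the adjacent reservoir = ΣF_in − (68.6) = 30.300 Gt C/yr.
Total input to the adjacent reservoir = 30.300 + 13.0 = 43.300 Gt C/yr; at steady state this equals its total output.
τ = M / F = 20200 / 43.300 = 466.5 yr.

467 yr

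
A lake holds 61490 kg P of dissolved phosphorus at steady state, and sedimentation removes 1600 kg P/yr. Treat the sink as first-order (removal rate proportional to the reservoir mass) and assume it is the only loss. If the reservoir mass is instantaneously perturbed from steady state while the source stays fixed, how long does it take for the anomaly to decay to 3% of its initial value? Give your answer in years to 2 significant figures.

For a linear reservoir the anomaly decays as exp(−t/τ) with τ = M/F = 61490/1600 = 38.43 yr.
exp(−t/τ) = 0.03 ⇒ t = −τ ln(0.03) = 38.43 × 3.507 = 134.8 yr.

130 yr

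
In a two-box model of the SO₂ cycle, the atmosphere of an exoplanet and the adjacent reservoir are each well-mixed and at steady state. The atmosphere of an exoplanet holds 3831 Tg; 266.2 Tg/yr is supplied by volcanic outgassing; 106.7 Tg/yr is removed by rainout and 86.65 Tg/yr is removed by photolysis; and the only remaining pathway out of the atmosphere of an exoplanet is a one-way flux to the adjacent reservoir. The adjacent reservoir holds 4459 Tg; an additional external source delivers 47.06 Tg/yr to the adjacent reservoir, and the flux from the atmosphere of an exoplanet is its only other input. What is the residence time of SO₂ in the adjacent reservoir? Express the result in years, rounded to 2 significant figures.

37 yr

Balance the atmosphere of an exoplanet: ΣF_in = 266.20 Tg/yr.
Flux to the adjacent reservoir = ΣF_in − (106.7 + 86.65) = 72.850 Tg/yr.
Total input to the adjacent reservoir = 72.850 + 47.06 = 119.91 Tg/yr; at steady state this equals its total output.
τ = M / F = 4459 / 119.91 = 37.19 yr.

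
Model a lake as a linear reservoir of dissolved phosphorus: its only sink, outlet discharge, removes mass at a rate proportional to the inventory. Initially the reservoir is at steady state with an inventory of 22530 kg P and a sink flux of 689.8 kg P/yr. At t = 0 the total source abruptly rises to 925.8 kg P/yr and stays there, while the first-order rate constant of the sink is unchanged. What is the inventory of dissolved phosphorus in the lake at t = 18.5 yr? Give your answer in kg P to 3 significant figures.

The sink rate constant is k = F₀/M₀ = 689.8/22530 = 0.03062 yr⁻¹.
Solving dM/dt = F₁ − kM with M(0) = M₀ gives M(t) = F₁/k + (M₀ − F₁/k)·e^(−kt).
F₁/k = 925.8/0.03062 = 30238 kg P; kt = 0.03062 × 18.5 = 0.5664, e^(−kt) = 0.5676.
M(18.5) = 30238 + (22530 − 30238) × 0.5676 = 30238 − 4375 = 25863 kg P.

25900 kg P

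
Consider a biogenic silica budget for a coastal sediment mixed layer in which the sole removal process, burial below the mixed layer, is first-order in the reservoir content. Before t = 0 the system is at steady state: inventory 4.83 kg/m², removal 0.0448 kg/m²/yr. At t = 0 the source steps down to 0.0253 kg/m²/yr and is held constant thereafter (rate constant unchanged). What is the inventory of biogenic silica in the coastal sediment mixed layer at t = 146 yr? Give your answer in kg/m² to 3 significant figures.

The sink rate constant is k = F₀/M₀ = 0.0448/4.83 = 0.009275 yr⁻¹.
Solving dM/dt = F₁ − kM with M(0) = M₀ gives M(t) = F₁/k + (M₀ − F₁/k)·e^(−kt).
F₁/k = 0.0253/0.009275 = 2.7277 kg/m²; kt = 0.009275 × 146 = 1.354, e^(−kt) = 0.2582.
M(146) = 2.7277 + (4.83 − 2.7277) × 0.2582 = 2.7277 + 0.5427 = 3.2704 kg/m².

3.27 kg/m²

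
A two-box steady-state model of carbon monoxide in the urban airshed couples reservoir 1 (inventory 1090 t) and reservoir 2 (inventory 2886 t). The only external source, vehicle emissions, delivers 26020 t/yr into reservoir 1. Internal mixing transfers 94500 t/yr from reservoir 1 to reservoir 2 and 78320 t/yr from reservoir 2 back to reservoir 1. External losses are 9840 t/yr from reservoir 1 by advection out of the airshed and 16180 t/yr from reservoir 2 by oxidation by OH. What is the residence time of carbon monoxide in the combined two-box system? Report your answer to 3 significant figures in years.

0.153 yr

Treat the two boxes together as one reservoir: the mixing fluxes between them are internal recycling, so τ = ΣM / Σ(external losses).
M_total = 1090 + 2886 = 3976.0 t.
ΣF_external_out = 9840 + 16180 = 26020 t/yr.
τ = M_total / ΣF_ext = 3976.0 / 26020 = 0.1528 yr.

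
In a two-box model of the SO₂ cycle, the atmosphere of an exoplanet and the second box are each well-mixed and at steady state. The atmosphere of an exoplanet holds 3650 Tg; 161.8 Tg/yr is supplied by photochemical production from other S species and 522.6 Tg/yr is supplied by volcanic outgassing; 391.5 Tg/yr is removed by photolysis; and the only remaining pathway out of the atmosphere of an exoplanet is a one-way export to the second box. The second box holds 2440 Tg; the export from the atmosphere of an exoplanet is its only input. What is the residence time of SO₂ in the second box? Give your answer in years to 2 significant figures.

8.3 yr

Balance the atmosphere of an exoplanet: ΣF_in = 161.8 + 522.6 = 684.40 Tg/yr.
Export to the second box = ΣF_in − (391.5) = 292.90 Tg/yr.
At steady state the output of the second box equals its input, 292.90 Tg/yr.
τ = M / F = 2440 / 292.90 = 8.330 yr.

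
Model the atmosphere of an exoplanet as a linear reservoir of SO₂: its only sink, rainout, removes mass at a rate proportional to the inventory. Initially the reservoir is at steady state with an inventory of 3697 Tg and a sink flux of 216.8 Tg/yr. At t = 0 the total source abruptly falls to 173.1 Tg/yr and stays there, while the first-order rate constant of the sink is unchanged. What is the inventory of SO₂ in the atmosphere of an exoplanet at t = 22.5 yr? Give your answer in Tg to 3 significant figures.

3150 Tg

τ = M₀/F₀ = 3697/216.8 = 17.05 yr; rate constant k = 1/τ.
New steady state M_∞ = F₁/k = F₁·τ = 173.1 × 17.05 = 2951.8 Tg.
M(t) = M_∞ + (M₀ − M_∞)·e^(−t/τ); t/τ = 22.5/17.05 = 1.319, so e^(−t/τ) = 0.2673.
M(t) = 2951.8 + 745.2 × 0.2673 = 3151.0 Tg.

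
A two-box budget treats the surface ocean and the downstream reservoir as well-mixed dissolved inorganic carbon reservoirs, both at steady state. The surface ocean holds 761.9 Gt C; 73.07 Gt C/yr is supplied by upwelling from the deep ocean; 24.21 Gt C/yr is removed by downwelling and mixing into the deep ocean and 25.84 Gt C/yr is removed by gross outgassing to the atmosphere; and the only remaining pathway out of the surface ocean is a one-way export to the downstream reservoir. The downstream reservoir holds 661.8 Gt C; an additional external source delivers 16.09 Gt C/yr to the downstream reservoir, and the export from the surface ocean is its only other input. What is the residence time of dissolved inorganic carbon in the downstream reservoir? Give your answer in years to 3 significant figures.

16.9 yr

Balance the surface ocean: ΣF_in = 73.070 Gt C/yr.
Export to the downstream reservoir = ΣF_in − (24.21 + 25.84) = 23.020 Gt C/yr.
Total input to the downstream reservoir = 23.020 + 16.09 = 39.110 Gt C/yr; at steady state this equals its total output.
τ = M / F = 661.8 / 39.110 = 16.92 yr.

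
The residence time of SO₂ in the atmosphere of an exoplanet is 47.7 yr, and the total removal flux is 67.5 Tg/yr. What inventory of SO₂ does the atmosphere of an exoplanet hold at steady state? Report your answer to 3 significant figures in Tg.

3220 Tg

τ = M/F ⇒ M = τ × F = 47.7 × 67.5 = 3220 Tg.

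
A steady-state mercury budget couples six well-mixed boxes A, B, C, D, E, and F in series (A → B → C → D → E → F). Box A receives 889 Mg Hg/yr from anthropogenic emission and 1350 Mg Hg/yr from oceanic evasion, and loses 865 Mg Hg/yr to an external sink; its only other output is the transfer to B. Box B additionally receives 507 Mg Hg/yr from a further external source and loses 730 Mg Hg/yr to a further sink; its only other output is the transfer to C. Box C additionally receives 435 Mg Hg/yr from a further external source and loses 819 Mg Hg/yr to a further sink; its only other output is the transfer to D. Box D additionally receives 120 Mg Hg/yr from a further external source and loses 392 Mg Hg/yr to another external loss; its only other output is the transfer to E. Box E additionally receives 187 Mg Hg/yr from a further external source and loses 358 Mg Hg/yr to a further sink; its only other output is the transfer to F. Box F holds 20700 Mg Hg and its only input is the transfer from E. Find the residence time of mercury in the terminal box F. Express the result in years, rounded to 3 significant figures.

63.9 yr

Box A: F(A→B) = (889 + 1350) − 865 = 1374.0 Mg Hg/yr.
Box B: F(B→C) = (1374.0 + 507) − 730 = 1151.0 Mg Hg/yr.
Box C: F(C→D) = (1151.0 + 435) − 819 = 767.00 Mg Hg/yr.
Box D: F(D→E) = (767.00 + 120) − 392 = 495.00 Mg Hg/yr.
Box E: F(E→F) = (495.00 + 187) − 358 = 324.00 Mg Hg/yr.
Box F throughput = its input = 324.00 Mg Hg/yr; τ = 20700 / 324.00 = 63.89 yr.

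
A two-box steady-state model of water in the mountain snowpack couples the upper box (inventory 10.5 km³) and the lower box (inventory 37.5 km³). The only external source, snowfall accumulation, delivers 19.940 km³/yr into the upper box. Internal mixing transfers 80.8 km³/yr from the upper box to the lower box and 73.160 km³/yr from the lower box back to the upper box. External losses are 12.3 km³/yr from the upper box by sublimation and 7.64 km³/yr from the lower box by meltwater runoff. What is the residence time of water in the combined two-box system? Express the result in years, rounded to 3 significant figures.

2.41 yr

For the system as a whole, the A↔B exchange is internal and contributes nothing to the throughput; only the external sinks remove mass.
M_total = 10.5 + 37.5 = 48.000 km³.
ΣF_external_out = 12.3 + 7.64 = 19.940 km³/yr.
τ = M_total / ΣF_ext = 48.000 / 19.940 = 2.407 yr.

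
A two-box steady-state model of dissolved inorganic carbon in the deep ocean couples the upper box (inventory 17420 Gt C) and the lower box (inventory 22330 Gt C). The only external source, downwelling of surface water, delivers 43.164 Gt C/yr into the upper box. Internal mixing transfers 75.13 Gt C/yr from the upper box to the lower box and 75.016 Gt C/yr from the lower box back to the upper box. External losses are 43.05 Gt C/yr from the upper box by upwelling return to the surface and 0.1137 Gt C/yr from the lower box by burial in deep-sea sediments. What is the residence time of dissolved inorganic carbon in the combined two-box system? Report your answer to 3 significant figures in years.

921 yr

Treat the two boxes together as one reservoir: the mixing fluxes between them are internal recycling, so τ = ΣM / Σ(external losses).
M_total = 17420 + 22330 = 39750 Gt C.
ΣF_external_out = 43.05 + 0.1137 = 43.164 Gt C/yr.
τ = M_total / ΣF_ext = 39750 / 43.164 = 920.9 yr.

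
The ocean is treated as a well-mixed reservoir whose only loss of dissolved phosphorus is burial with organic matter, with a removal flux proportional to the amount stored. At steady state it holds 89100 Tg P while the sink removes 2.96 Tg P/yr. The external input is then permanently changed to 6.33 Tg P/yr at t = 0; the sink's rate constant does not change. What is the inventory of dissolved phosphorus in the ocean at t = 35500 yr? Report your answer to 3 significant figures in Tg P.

τ = M₀/F₀ = 89100/2.96 = 30100 yr; rate constant k = 1/τ.
New steady state M_∞ = F₁/k = F₁·τ = 6.33 × 30100 = 190540 Tg P.
M(t) = M_∞ + (M₀ − M_∞)·e^(−t/τ); t/τ = 35500/30100 = 1.179, so e^(−t/τ) = 0.3075.
M(t) = 190540 − 101400 × 0.3075 = 159350 Tg P.

159000 Tg P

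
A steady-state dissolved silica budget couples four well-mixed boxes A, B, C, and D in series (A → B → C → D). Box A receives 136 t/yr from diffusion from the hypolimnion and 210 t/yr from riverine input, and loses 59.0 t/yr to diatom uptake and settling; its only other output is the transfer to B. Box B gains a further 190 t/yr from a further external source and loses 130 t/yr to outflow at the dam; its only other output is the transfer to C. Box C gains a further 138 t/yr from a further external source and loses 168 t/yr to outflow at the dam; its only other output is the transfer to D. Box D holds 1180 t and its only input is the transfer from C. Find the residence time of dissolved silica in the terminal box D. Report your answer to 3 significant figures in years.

Box A: F(A→B) = (136 + 210) − 59.0 = 287.00 t/yr.
Box B: F(B→C) = (287.00 + 190) − 130 = 347.00 t/yr.
Box C: F(C→D) = (347.00 + 138) − 168 = 317.00 t/yr.
Box D throughput = its input = 317.00 t/yr; τ = 1180 / 317.00 = 3.722 yr.

3.72 yr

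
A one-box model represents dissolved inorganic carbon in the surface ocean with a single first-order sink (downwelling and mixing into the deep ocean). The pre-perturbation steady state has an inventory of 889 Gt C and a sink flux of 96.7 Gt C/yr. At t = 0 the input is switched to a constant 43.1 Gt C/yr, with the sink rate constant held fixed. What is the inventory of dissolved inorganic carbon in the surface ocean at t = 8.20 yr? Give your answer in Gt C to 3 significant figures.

598 Gt C

Residence time τ = M₀/F₀ = 9.193 yr. The eventual steady state is M_∞ = M₀·(F₁/F₀) = 889 × 43.1/96.7 = 396.23 Gt C.
The anomaly ΔM(t) = M(t) − M_∞ decays as ΔM₀·e^(−t/τ) with ΔM₀ = 889 − 396.23 = 492.8 Gt C.
At t = 8.20 yr, e^(−t/τ) = e^(−0.8919) = 0.4099, so ΔM = 202.0 Gt C and M = 396.23 + 202.0 = 598.20 Gt C.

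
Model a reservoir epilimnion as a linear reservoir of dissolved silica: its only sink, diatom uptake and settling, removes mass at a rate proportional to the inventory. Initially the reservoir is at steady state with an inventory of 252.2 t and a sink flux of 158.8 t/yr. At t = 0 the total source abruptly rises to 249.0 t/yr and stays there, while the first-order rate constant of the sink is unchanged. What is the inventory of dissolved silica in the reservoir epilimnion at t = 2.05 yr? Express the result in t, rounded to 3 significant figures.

τ = M₀/F₀ = 252.2/158.8 = 1.588 yr; rate constant k = 1/τ.
New steady state M_∞ = F₁/k = F₁·τ = 249.0 × 1.588 = 395.45 t.
M(t) = M_∞ + (M₀ − M_∞)·e^(−t/τ); t/τ = 2.05/1.588 = 1.291, so e^(−t/τ) = 0.2751.
M(t) = 395.45 − 143.3 × 0.2751 = 356.05 t.

356 t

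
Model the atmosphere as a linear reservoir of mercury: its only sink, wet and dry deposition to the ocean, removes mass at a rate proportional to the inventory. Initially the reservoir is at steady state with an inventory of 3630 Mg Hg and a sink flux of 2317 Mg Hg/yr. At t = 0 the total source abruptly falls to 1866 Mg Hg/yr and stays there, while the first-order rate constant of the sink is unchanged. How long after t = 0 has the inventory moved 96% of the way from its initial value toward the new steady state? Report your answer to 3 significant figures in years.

5.04 yr

τ = M₀/F₀ = 3630/2317 = 1.567 yr.
The remaining gap fraction is e^(−t/τ); 96% covered ⇒ e^(−t/τ) = 0.0400.
t = −τ ln(0.0400) = 1.567 × 3.219 = 5.043 yr.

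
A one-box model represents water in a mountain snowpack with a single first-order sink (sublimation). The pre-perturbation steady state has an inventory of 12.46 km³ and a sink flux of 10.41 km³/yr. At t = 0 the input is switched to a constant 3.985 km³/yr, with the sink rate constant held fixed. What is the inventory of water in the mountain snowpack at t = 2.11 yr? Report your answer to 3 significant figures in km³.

6.09 km³

Residence time τ = M₀/F₀ = 1.197 yr. The eventual steady state is M_∞ = M₀·(F₁/F₀) = 12.46 × 3.985/10.41 = 4.7698 km³.
The anomaly ΔM(t) = M(t) − M_∞ decays as ΔM₀·e^(−t/τ) with ΔM₀ = 12.46 − 4.7698 = 7.690 km³.
At t = 2.11 yr, e^(−t/τ) = e^(−1.763) = 0.1716, so ΔM = 1.319 km³ and M = 4.7698 + 1.319 = 6.0891 km³.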